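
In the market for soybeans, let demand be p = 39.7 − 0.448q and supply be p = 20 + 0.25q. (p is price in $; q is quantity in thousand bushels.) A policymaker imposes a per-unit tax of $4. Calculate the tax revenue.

$89.97 thousand

Competitive equilibrium: 39.7 − 0.448q = 20 + 0.25q → q* = 28.2235, p* = 27.0559.
With the tax, the buyer price exceeds the seller price by 4: (39.7 − 0.448q) − (20 + 0.25q) = 4 → q' = 22.4928.
Tax revenue = 4 × 22.4928 = $89.97 thousand.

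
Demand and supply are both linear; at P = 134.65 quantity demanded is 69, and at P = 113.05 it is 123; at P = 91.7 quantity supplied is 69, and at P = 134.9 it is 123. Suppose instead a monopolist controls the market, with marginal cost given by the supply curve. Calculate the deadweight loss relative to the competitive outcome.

Demand slope = (113.05 − 134.65)/(123 − 69) = −0.4, so P = 162.25 − 0.4Q.
Supply slope = (134.9 − 91.7)/(123 − 69) = 0.8, so P = 36.5 + 0.8Q.
Competitive equilibrium: 162.25 − 0.4Q = 36.5 + 0.8Q → Q* = 104.7917, P* = 120.3333.
Marginal revenue: MR = 162.25 − 0.8Q. Set MR = MC: 162.25 − 0.8Q = 36.5 + 0.8Q → Q_m = 78.5938.
Price P_m = 162.25 − 0.4·78.5938 = 130.8125; MC(Q_m) = 36.5 + 0.8·78.5938 = 99.375.
Competitive Q* = 104.7917, so ΔQ = 26.1979; wedge = 130.8125 − 99.375 = 31.4375.
Deadweight loss = ½ × 26.1979 × 31.4375 = 411.80.

411.80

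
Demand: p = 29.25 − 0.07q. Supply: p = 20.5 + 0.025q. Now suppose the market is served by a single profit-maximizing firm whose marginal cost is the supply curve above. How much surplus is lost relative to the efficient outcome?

72.53

Competitive equilibrium: 29.25 − 0.07q = 20.5 + 0.025q → q* = 92.1053, p* = 22.8026.
Marginal revenue: MR = 29.25 − 0.14q. Set MR = MC: 29.25 − 0.14q = 20.5 + 0.025q → q_m = 53.0303.
Price p_m = 29.25 − 0.07·53.0303 = 25.5379; MC(q_m) = 20.5 + 0.025·53.0303 = 21.8258.
Competitive q* = 92.1053, so Δq = 39.075; wedge = 25.5379 − 21.8258 = 3.7121.
Deadweight loss = ½ × 39.075 × 3.7121 = 72.53.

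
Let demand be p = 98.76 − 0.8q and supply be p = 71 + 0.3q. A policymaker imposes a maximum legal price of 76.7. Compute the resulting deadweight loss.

21.39

Competitive equilibrium: 98.76 − 0.8q = 71 + 0.3q → q* = 25.2364, p* = 78.5709.
At the ceiling p = 76.7, quantity supplied = (76.7 − 71)/0.3 = 19.
Willingness to pay at q' = 19: 98.76 − 0.8·19 = 83.56.
Δq = 25.2364 − 19 = 6.2364; wedge = 83.56 − 76.7 = 6.86.
Deadweight loss = ½ × 6.2364 × 6.86 = 21.39.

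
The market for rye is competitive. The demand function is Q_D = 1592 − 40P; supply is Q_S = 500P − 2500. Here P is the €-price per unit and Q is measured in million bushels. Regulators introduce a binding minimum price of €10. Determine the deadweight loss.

In inverse form: demand P = 39.8 − 0.025Q, supply P = 5 + 0.002Q.
Competitive equilibrium: 39.8 − 0.025Q = 5 + 0.002Q → Q* = 1288.8889, P* = 7.5778.
At the floor P = 10, quantity demanded = (39.8 − 10)/0.025 = 1192.
Sellers' marginal cost at Q' = 1192: 5 + 0.002·1192 = 7.384.
ΔQ = 1288.8889 − 1192 = 96.8889; wedge = 10 − 7.384 = 2.616.
Deadweight loss = ½ × 96.8889 × 2.616 = €126.73 million.

€126.73 million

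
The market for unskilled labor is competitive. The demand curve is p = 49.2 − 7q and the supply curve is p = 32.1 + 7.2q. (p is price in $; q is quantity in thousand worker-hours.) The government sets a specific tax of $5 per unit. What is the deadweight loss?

Competitive equilibrium: 49.2 − 7q = 32.1 + 7.2q → q* = 1.2042, p* = 40.7704.
With the tax, the buyer price exceeds the seller price by 5: (49.2 − 7q) − (32.1 + 7.2q) = 5 → q' = 0.8521.
Δq = 1.2042 − 0.8521 = 0.3521; the wedge equals the tax, 5.
DWL = ½ × 0.3521 × 5 = $0.88 thousand.

$0.88 thousand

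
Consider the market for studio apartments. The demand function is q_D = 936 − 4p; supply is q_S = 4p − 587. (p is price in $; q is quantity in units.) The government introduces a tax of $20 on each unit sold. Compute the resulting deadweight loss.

$400

In inverse form: demand p = 234 − 0.25q, supply p = 146.75 + 0.25q.
Competitive equilibrium: 234 − 0.25q = 146.75 + 0.25q → q* = 174.5, p* = 190.375.
With the tax, the buyer price exceeds the seller price by 20: (234 − 0.25q) − (146.75 + 0.25q) = 20 → q' = 134.5.
Δq = 174.5 − 134.5 = 40; the wedge equals the tax, 20.
Deadweight loss = ½ × 40 × 20 = $400.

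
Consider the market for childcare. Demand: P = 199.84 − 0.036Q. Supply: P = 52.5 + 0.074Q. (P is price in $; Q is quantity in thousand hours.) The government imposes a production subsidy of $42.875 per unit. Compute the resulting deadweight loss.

$8355.75 thousand

Competitive equilibrium: 199.84 − 0.036Q = 52.5 + 0.074Q → Q* = 1339.4545, P* = 151.6196.
The subsidy lowers effective supply by 42.875: P = 9.625 + 0.074Q.
New quantity: 199.84 − 0.036Q = 9.625 + 0.074Q → Q' = 1729.2273.
Overproduction ΔQ = 1729.2273 − 1339.4545 = 389.7728; wedge = subsidy = 42.875.
DWL = ½ × 389.7728 × 42.875 = $8355.75 thousand.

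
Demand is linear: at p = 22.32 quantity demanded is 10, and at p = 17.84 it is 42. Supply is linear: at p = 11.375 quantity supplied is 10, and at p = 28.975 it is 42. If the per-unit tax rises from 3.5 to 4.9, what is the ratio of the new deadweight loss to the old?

1.96

Demand slope = (17.84 − 22.32)/(42 − 10) = −0.14, so p = 23.72 − 0.14q.
Supply slope = (28.975 − 11.375)/(42 − 10) = 0.55, so p = 5.875 + 0.55q.
Competitive equilibrium: 23.72 − 0.14q = 5.875 + 0.55q → q* = 25.8623, p* = 20.0993.
For a per-unit tax t: Δq = t/0.69, so DWL = ½·t·(t/0.69) = t²/1.38.
At t = 3.5: DWL = 8.877. At t = 4.9: DWL = 17.399.
Ratio = (4.9/3.5)² = 1.96.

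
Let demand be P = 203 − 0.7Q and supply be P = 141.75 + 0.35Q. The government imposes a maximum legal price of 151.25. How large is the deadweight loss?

Competitive equilibrium: 203 − 0.7Q = 141.75 + 0.35Q → Q* = 58.3333, P* = 162.1667.
At the ceiling P = 151.25, quantity supplied = (151.25 − 141.75)/0.35 = 27.1429.
Willingness to pay at Q' = 27.1429: 203 − 0.7·27.1429 = 184.
ΔQ = 58.3333 − 27.1429 = 31.1904; wedge = 184 − 151.25 = 32.75.
Deadweight loss = ½ × 31.1904 × 32.75 = 510.74.

510.74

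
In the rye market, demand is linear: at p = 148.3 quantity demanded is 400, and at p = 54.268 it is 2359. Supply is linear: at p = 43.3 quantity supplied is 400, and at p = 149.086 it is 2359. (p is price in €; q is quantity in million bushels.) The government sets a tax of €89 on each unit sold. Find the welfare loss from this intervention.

€38828.43 million

Demand slope = (54.268 − 148.3)/(2359 − 400) = −0.048, so p = 167.5 − 0.048q.
Supply slope = (149.086 − 43.3)/(2359 − 400) = 0.054, so p = 21.7 + 0.054q.
Competitive equilibrium: 167.5 − 0.048q = 21.7 + 0.054q → q* = 1429.4118, p* = 98.8882.
With the tax, the buyer price exceeds the seller price by 89: (167.5 − 0.048q) − (21.7 + 0.054q) = 89 → q' = 556.8627.
Δq = 1429.4118 − 556.8627 = 872.5491; the wedge equals the tax, 89.
Deadweight loss = ½ × 872.5491 × 89 = €38828.43 million.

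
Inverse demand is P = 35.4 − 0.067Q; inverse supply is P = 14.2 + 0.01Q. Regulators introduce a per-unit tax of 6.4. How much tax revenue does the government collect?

Competitive equilibrium: 35.4 − 0.067Q = 14.2 + 0.01Q → Q* = 275.3247, P* = 16.9532.
With the tax, the buyer price exceeds the seller price by 6.4: (35.4 − 0.067Q) − (14.2 + 0.01Q) = 6.4 → Q' = 192.2078.
Tax revenue = 6.4 × 192.2078 = 1230.13.

1230.13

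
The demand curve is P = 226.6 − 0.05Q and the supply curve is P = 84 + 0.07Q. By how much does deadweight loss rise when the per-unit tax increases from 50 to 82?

Competitive equilibrium: 226.6 − 0.05Q = 84 + 0.07Q → Q* = 1188.3333, P* = 167.1833.
For a per-unit tax t: ΔQ = t/0.12, so DWL = ½·t·(t/0.12) = t²/0.24.
At t = 50: DWL = 10416.667. At t = 82: DWL = 28016.667.
Increase = 28016.667 − 10416.667 = 17600.

17600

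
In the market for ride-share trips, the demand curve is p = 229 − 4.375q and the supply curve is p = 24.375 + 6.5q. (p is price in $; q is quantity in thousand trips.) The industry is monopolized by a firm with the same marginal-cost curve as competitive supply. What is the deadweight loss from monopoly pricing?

Competitive equilibrium: 229 − 4.375q = 24.375 + 6.5q → q* = 18.81609, p* = 146.6796.
Marginal revenue: MR = 229 − 8.75q. Set MR = MC: 229 − 8.75q = 24.375 + 6.5q → q_m = 13.41803.
Price p_m = 229 − 4.375·13.41803 = 170.29612; MC(q_m) = 24.375 + 6.5·13.41803 = 111.5922.
Competitive q* = 18.81609, so Δq = 5.39806; wedge = 170.29612 − 111.5922 = 58.70392.
Deadweight loss = ½ × 5.39806 × 58.70392 = $158.44 thousand.

$158.44 thousand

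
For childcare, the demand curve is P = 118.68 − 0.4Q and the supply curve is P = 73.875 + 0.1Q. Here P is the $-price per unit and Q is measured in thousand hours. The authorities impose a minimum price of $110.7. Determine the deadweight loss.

Competitive equilibrium: 118.68 − 0.4Q = 73.875 + 0.1Q → Q* = 89.61, P* = 82.836.
At the floor P = 110.7, quantity demanded = (118.68 − 110.7)/0.4 = 19.95.
Sellers' marginal cost at Q' = 19.95: 73.875 + 0.1·19.95 = 75.87.
ΔQ = 89.61 − 19.95 = 69.66; wedge = 110.7 − 75.87 = 34.83.
The triangle = ½ × 69.66 × 34.83 = $1213.13 thousand.

$1213.13 thousand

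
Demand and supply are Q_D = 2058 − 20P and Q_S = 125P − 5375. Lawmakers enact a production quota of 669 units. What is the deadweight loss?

3837.29

In inverse form: demand P = 102.9 − 0.05Q, supply P = 43 + 0.008Q.
Competitive equilibrium: 102.9 − 0.05Q = 43 + 0.008Q → Q* = 1032.7586, P* = 51.2621.
At Q = 669: demand price = 102.9 − 0.05·669 = 69.45; supply price = 43 + 0.008·669 = 48.352.
ΔQ = 1032.7586 − 669 = 363.7586; wedge = 69.45 − 48.352 = 21.098.
Welfare loss = ½ × 363.7586 × 21.098 = 3837.29.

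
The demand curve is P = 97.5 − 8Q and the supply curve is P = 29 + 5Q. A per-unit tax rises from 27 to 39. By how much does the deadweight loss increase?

30.46

Competitive equilibrium: 97.5 − 8Q = 29 + 5Q → Q* = 5.2692, P* = 55.3462.
For a per-unit tax t: ΔQ = t/13, so DWL = ½·t·(t/13) = t²/26.
At t = 27: DWL = 28.038. At t = 39: DWL = 58.5.
Increase = 58.5 − 28.038 = 30.46.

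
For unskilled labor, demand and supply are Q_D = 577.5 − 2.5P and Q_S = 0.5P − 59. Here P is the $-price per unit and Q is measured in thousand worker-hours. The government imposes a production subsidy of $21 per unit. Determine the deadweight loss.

$91.875 thousand

In inverse form: demand P = 231 − 0.4Q, supply P = 118 + 2Q.
Competitive equilibrium: 231 − 0.4Q = 118 + 2Q → Q* = 47.0833, P* = 212.1667.
The subsidy lowers effective supply by 21: P = 97 + 2Q.
New quantity: 231 − 0.4Q = 97 + 2Q → Q' = 55.8333.
Overproduction ΔQ = 55.8333 − 47.0833 = 8.75; wedge = subsidy = 21.
Deadweight loss = ½ × 8.75 × 21 = $91.875 thousand.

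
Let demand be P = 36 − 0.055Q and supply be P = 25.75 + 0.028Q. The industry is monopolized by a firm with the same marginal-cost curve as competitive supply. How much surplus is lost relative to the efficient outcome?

Competitive equilibrium: 36 − 0.055Q = 25.75 + 0.028Q → Q* = 123.494, P* = 29.2078.
Marginal revenue: MR = 36 − 0.11Q. Set MR = MC: 36 − 0.11Q = 25.75 + 0.028Q → Q_m = 74.2754.
Price P_m = 36 − 0.055·74.2754 = 31.9149; MC(Q_m) = 25.75 + 0.028·74.2754 = 27.8297.
Competitive Q* = 123.494, so ΔQ = 49.2186; wedge = 31.9149 − 27.8297 = 4.0852.
The triangle = ½ × 49.2186 × 4.0852 = 100.53.

100.53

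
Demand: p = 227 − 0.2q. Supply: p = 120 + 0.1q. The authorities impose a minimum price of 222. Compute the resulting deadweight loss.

Competitive equilibrium: 227 − 0.2q = 120 + 0.1q → q* = 356.6667, p* = 155.6667.
At the floor p = 222, quantity demanded = (227 − 222)/0.2 = 25.
Sellers' marginal cost at q' = 25: 120 + 0.1·25 = 122.5.
Δq = 356.6667 − 25 = 331.6667; wedge = 222 − 122.5 = 99.5.
The triangle = ½ × 331.6667 × 99.5 = 16500.42.

16500.42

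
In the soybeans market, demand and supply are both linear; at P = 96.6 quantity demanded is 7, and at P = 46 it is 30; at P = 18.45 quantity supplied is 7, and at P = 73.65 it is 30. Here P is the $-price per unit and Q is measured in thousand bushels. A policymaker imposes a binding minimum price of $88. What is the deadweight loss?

Demand slope = (46 − 96.6)/(30 − 7) = −2.2, so P = 112 − 2.2Q.
Supply slope = (73.65 − 18.45)/(30 − 7) = 2.4, so P = 1.65 + 2.4Q.
Competitive equilibrium: 112 − 2.2Q = 1.65 + 2.4Q → Q* = 23.9891, P* = 59.2239.
At the floor P = 88, quantity demanded = (112 − 88)/2.2 = 10.9091.
Sellers' marginal cost at Q' = 10.9091: 1.65 + 2.4·10.9091 = 27.8318.
ΔQ = 23.9891 − 10.9091 = 13.08; wedge = 88 − 27.8318 = 60.1682.
DWL = ½ × 13.08 × 60.1682 = $393.50 thousand.

$393.50 thousand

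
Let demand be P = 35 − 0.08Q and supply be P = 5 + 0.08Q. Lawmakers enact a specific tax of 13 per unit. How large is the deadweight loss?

Competitive equilibrium: 35 − 0.08Q = 5 + 0.08Q → Q* = 187.5, P* = 20.
With the tax, the buyer price exceeds the seller price by 13: (35 − 0.08Q) − (5 + 0.08Q) = 13 → Q' = 106.25.
ΔQ = 187.5 − 106.25 = 81.25; the wedge equals the tax, 13.
Welfare loss = ½ × 81.25 × 13 = 528.125.

528.125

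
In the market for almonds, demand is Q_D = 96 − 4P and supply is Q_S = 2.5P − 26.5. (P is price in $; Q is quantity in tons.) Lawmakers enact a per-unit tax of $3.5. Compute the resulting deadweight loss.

In inverse form: demand P = 24 − 0.25Q, supply P = 10.6 + 0.4Q.
Competitive equilibrium: 24 − 0.25Q = 10.6 + 0.4Q → Q* = 20.6154, P* = 18.8462.
With the tax, the buyer price exceeds the seller price by 3.5: (24 − 0.25Q) − (10.6 + 0.4Q) = 3.5 → Q' = 15.2308.
ΔQ = 20.6154 − 15.2308 = 5.3846; the wedge equals the tax, 3.5.
DWL = ½ × 5.3846 × 3.5 = $9.42.

$9.42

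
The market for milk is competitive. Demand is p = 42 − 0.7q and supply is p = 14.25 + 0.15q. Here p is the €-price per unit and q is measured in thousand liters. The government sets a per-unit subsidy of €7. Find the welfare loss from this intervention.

Competitive equilibrium: 42 − 0.7q = 14.25 + 0.15q → q* = 32.6471, p* = 19.1471.
The subsidy lowers effective supply by 7: p = 7.25 + 0.15q.
New quantity: 42 − 0.7q = 7.25 + 0.15q → q' = 40.8824.
Overproduction Δq = 40.8824 − 32.6471 = 8.2353; wedge = subsidy = 7.
Deadweight loss = ½ × 8.2353 × 7 = €28.82 thousand.

€28.82 thousand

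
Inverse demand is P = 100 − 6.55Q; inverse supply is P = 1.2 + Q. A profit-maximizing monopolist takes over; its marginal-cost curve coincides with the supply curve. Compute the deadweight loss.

Competitive equilibrium: 100 − 6.55Q = 1.2 + Q → Q* = 13.0861, P* = 14.2861.
Marginal revenue: MR = 100 − 13.1Q. Set MR = MC: 100 − 13.1Q = 1.2 + Q → Q_m = 7.0071.
Price P_m = 100 − 6.55·7.0071 = 54.1035; MC(Q_m) = 1.2 + 1·7.0071 = 8.2071.
Competitive Q* = 13.0861, so ΔQ = 6.079; wedge = 54.1035 − 8.2071 = 45.8964.
Welfare loss = ½ × 6.079 × 45.8964 = 139.50.

139.50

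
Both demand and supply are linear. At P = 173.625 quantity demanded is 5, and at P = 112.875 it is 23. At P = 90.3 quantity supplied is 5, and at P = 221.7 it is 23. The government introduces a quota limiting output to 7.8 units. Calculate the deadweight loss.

Demand slope = (112.875 − 173.625)/(23 − 5) = −3.375, so P = 190.5 − 3.375Q.
Supply slope = (221.7 − 90.3)/(23 − 5) = 7.3, so P = 53.8 + 7.3Q.
Competitive equilibrium: 190.5 − 3.375Q = 53.8 + 7.3Q → Q* = 12.8056, P* = 147.281.
At Q = 7.8: demand price = 190.5 − 3.375·7.8 = 164.175; supply price = 53.8 + 7.3·7.8 = 110.74.
ΔQ = 12.8056 − 7.8 = 5.0056; wedge = 164.175 − 110.74 = 53.435.
Welfare loss = ½ × 5.0056 × 53.435 = 133.74.

133.74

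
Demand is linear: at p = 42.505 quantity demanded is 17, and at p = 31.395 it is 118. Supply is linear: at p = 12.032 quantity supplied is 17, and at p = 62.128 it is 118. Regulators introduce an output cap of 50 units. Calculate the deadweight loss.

90.53

Demand slope = (31.395 − 42.505)/(118 − 17) = −0.11, so p = 44.375 − 0.11q.
Supply slope = (62.128 − 12.032)/(118 − 17) = 0.496, so p = 3.6 + 0.496q.
Competitive equilibrium: 44.375 − 0.11q = 3.6 + 0.496q → q* = 67.2855, p* = 36.9736.
At q = 50: demand price = 44.375 − 0.11·50 = 38.875; supply price = 3.6 + 0.496·50 = 28.4.
Δq = 67.2855 − 50 = 17.2855; wedge = 38.875 − 28.4 = 10.475.
Welfare loss = ½ × 17.2855 × 10.475 = 90.53.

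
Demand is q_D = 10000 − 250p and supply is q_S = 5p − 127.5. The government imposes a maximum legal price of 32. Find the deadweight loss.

In inverse form: demand p = 40 − 0.004q, supply p = 25.5 + 0.2q.
Competitive equilibrium: 40 − 0.004q = 25.5 + 0.2q → q* = 71.0784, p* = 39.7157.
At the ceiling p = 32, quantity supplied = (32 − 25.5)/0.2 = 32.5.
Willingness to pay at q' = 32.5: 40 − 0.004·32.5 = 39.87.
Δq = 71.0784 − 32.5 = 38.5784; wedge = 39.87 − 32 = 7.87.
DWL = ½ × 38.5784 × 7.87 = 151.81.

151.81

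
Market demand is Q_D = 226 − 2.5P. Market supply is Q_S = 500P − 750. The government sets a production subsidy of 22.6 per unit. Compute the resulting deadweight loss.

In inverse form: demand P = 90.4 − 0.4Q, supply P = 1.5 + 0.002Q.
Competitive equilibrium: 90.4 − 0.4Q = 1.5 + 0.002Q → Q* = 221.1443, P* = 1.9423.
The subsidy lowers effective supply by 22.6: P = 0.002Q − 21.1.
New quantity: 90.4 − 0.4Q = 0.002Q − 21.1 → Q' = 277.3632.
Overproduction ΔQ = 277.3632 − 221.1443 = 56.2189; wedge = subsidy = 22.6.
The triangle = ½ × 56.2189 × 22.6 = 635.27.

635.27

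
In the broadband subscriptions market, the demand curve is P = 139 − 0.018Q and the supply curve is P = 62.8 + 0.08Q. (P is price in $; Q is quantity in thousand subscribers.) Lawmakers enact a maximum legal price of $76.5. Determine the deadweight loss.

Competitive equilibrium: 139 − 0.018Q = 62.8 + 0.08Q → Q* = 777.55102, P* = 125.00408.
At the ceiling P = 76.5, quantity supplied = (76.5 − 62.8)/0.08 = 171.25.
Willingness to pay at Q' = 171.25: 139 − 0.018·171.25 = 135.9175.
ΔQ = 777.55102 − 171.25 = 606.30102; wedge = 135.9175 − 76.5 = 59.4175.
Welfare loss = ½ × 606.30102 × 59.4175 = $18012.45 thousand.

$18012.45 thousand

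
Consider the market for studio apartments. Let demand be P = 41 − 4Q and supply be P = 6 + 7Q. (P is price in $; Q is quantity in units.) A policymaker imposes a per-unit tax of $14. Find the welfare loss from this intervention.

Competitive equilibrium: 41 − 4Q = 6 + 7Q → Q* = 3.1818, P* = 28.2727.
With the tax, the buyer price exceeds the seller price by 14: (41 − 4Q) − (6 + 7Q) = 14 → Q' = 1.9091.
ΔQ = 3.1818 − 1.9091 = 1.2727; the wedge equals the tax, 14.
The triangle = ½ × 1.2727 × 14 = $8.91.

$8.91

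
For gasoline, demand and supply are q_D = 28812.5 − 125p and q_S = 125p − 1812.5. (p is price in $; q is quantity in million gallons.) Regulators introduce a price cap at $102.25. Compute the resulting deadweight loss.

In inverse form: demand p = 230.5 − 0.008q, supply p = 14.5 + 0.008q.
Competitive equilibrium: 230.5 − 0.008q = 14.5 + 0.008q → q* = 13500, p* = 122.5.
At the ceiling p = 102.25, quantity supplied = (102.25 − 14.5)/0.008 = 10968.75.
Willingness to pay at q' = 10968.75: 230.5 − 0.008·10968.75 = 142.75.
Δq = 13500 − 10968.75 = 2531.25; wedge = 142.75 − 102.25 = 40.5.
The triangle = ½ × 2531.25 × 40.5 = $51257.81 million.

$51257.81 million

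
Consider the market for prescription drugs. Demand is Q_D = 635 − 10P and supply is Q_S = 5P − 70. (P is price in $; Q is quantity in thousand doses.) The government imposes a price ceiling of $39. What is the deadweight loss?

$240 thousand

In inverse form: demand P = 63.5 − 0.1Q, supply P = 14 + 0.2Q.
Competitive equilibrium: 63.5 − 0.1Q = 14 + 0.2Q → Q* = 165, P* = 47.
At the ceiling P = 39, quantity supplied = (39 − 14)/0.2 = 125.
Willingness to pay at Q' = 125: 63.5 − 0.1·125 = 51.
ΔQ = 165 − 125 = 40; wedge = 51 − 39 = 12.
DWL = ½ × 40 × 12 = $240 thousand.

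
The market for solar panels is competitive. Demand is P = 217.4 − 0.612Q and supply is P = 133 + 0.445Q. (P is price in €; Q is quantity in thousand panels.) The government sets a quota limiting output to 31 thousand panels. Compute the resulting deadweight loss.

€1261.10 thousand

Competitive equilibrium: 217.4 − 0.612Q = 133 + 0.445Q → Q* = 79.8486, P* = 168.5326.
At Q = 31: demand price = 217.4 − 0.612·31 = 198.428; supply price = 133 + 0.445·31 = 146.795.
ΔQ = 79.8486 − 31 = 48.8486; wedge = 198.428 − 146.795 = 51.633.
Welfare loss = ½ × 48.8486 × 51.633 = €1261.10 thousand.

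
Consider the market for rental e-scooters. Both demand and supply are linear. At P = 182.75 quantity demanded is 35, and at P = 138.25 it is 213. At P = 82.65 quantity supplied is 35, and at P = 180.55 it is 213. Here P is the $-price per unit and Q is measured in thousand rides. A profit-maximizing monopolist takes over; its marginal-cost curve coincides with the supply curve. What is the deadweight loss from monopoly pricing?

Demand slope = (138.25 − 182.75)/(213 − 35) = −0.25, so P = 191.5 − 0.25Q.
Supply slope = (180.55 − 82.65)/(213 − 35) = 0.55, so P = 63.4 + 0.55Q.
Competitive equilibrium: 191.5 − 0.25Q = 63.4 + 0.55Q → Q* = 160.125, P* = 151.4688.
Marginal revenue: MR = 191.5 − 0.5Q. Set MR = MC: 191.5 − 0.5Q = 63.4 + 0.55Q → Q_m = 122.
Price P_m = 191.5 − 0.25·122 = 161; MC(Q_m) = 63.4 + 0.55·122 = 130.5.
Competitive Q* = 160.125, so ΔQ = 38.125; wedge = 161 − 130.5 = 30.5.
DWL = ½ × 38.125 × 30.5 = $581.41 thousand.

$581.41 thousand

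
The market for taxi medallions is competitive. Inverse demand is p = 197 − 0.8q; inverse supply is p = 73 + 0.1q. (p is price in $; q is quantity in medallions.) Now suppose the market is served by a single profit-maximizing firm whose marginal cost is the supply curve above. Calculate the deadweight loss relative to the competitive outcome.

$1891.70

Competitive equilibrium: 197 − 0.8q = 73 + 0.1q → q* = 137.7778, p* = 86.7778.
Marginal revenue: MR = 197 − 1.6q. Set MR = MC: 197 − 1.6q = 73 + 0.1q → q_m = 72.9412.
Price p_m = 197 − 0.8·72.9412 = 138.647; MC(q_m) = 73 + 0.1·72.9412 = 80.2941.
Competitive q* = 137.7778, so Δq = 64.8366; wedge = 138.647 − 80.2941 = 58.3529.
The triangle = ½ × 64.8366 × 58.3529 = $1891.70.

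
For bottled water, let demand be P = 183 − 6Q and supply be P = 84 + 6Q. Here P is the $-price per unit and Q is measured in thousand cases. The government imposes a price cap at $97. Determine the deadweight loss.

Competitive equilibrium: 183 − 6Q = 84 + 6Q → Q* = 8.25, P* = 133.5.
At the ceiling P = 97, quantity supplied = (97 − 84)/6 = 2.1667.
Willingness to pay at Q' = 2.1667: 183 − 6·2.1667 = 169.9998.
ΔQ = 8.25 − 2.1667 = 6.0833; wedge = 169.9998 − 97 = 72.9998.
The triangle = ½ × 6.0833 × 72.9998 = $222.04 thousand.

$222.04 thousand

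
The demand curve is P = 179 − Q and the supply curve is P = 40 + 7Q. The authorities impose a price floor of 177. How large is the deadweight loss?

Competitive equilibrium: 179 − Q = 40 + 7Q → Q* = 17.375, P* = 161.625.
At the floor P = 177, quantity demanded = (179 − 177)/1 = 2.
Sellers' marginal cost at Q' = 2: 40 + 7·2 = 54.
ΔQ = 17.375 − 2 = 15.375; wedge = 177 − 54 = 123.
Welfare loss = ½ × 15.375 × 123 = 945.56.

945.56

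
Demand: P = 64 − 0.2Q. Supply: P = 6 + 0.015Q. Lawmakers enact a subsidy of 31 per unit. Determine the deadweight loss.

Competitive equilibrium: 64 − 0.2Q = 6 + 0.015Q → Q* = 269.7674, P* = 10.0465.
The subsidy lowers effective supply by 31: P = 0.015Q − 25.
New quantity: 64 − 0.2Q = 0.015Q − 25 → Q' = 413.9535.
Overproduction ΔQ = 413.9535 − 269.7674 = 144.1861; wedge = subsidy = 31.
DWL = ½ × 144.1861 × 31 = 2234.88.

2234.88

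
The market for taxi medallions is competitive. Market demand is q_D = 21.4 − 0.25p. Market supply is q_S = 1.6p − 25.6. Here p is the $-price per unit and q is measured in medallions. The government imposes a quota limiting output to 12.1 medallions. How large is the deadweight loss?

In inverse form: demand p = 85.6 − 4q, supply p = 16 + 0.625q.
Competitive equilibrium: 85.6 − 4q = 16 + 0.625q → q* = 15.0486, p* = 25.4054.
At q = 12.1: demand price = 85.6 − 4·12.1 = 37.2; supply price = 16 + 0.625·12.1 = 23.5625.
Δq = 15.0486 − 12.1 = 2.9486; wedge = 37.2 − 23.5625 = 13.6375.
Deadweight loss = ½ × 2.9486 × 13.6375 = $20.11.

$20.11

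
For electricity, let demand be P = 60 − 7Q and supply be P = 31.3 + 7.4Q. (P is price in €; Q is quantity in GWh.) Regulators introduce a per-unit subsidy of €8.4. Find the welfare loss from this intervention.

€2.45

Competitive equilibrium: 60 − 7Q = 31.3 + 7.4Q → Q* = 1.9931, P* = 46.0486.
The subsidy lowers effective supply by 8.4: P = 22.9 + 7.4Q.
New quantity: 60 − 7Q = 22.9 + 7.4Q → Q' = 2.5764.
Overproduction ΔQ = 2.5764 − 1.9931 = 0.5833; wedge = subsidy = 8.4.
Deadweight loss = ½ × 0.5833 × 8.4 = €2.45.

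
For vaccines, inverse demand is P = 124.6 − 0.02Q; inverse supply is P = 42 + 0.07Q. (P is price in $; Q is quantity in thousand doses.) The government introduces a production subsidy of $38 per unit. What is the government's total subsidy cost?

Competitive equilibrium: 124.6 − 0.02Q = 42 + 0.07Q → Q* = 917.7778, P* = 106.2444.
The subsidy lowers effective supply by 38: P = 4 + 0.07Q.
New quantity: 124.6 − 0.02Q = 4 + 0.07Q → Q' = 1340.
Total subsidy cost = 38 × 1340 = $50920 thousand.

$50920 thousand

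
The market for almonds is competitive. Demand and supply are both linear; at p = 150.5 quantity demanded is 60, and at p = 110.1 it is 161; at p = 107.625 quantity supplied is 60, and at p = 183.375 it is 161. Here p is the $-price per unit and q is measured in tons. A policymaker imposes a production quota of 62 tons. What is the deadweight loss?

Demand slope = (110.1 − 150.5)/(161 − 60) = −0.4, so p = 174.5 − 0.4q.
Supply slope = (183.375 − 107.625)/(161 − 60) = 0.75, so p = 62.625 + 0.75q.
Competitive equilibrium: 174.5 − 0.4q = 62.625 + 0.75q → q* = 97.2826, p* = 135.587.
At q = 62: demand price = 174.5 − 0.4·62 = 149.7; supply price = 62.625 + 0.75·62 = 109.125.
Δq = 97.2826 − 62 = 35.2826; wedge = 149.7 − 109.125 = 40.575.
Deadweight loss = ½ × 35.2826 × 40.575 = $715.80.

$715.80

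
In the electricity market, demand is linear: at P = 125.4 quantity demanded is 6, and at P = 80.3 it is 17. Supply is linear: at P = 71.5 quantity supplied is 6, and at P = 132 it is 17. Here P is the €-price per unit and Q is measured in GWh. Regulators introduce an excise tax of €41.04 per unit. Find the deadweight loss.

Demand slope = (80.3 − 125.4)/(17 − 6) = −4.1, so P = 150 − 4.1Q.
Supply slope = (132 − 71.5)/(17 − 6) = 5.5, so P = 38.5 + 5.5Q.
Competitive equilibrium: 150 − 4.1Q = 38.5 + 5.5Q → Q* = 11.6146, P* = 102.3802.
With the tax, the buyer price exceeds the seller price by 41.04: (150 − 4.1Q) − (38.5 + 5.5Q) = 41.04 → Q' = 7.3396.
ΔQ = 11.6146 − 7.3396 = 4.275; the wedge equals the tax, 41.04.
DWL = ½ × 4.275 × 41.04 = €87.723.

€87.723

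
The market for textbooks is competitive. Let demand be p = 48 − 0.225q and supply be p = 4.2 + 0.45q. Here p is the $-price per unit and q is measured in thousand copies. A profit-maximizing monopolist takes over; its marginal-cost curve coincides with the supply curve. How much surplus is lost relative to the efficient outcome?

Competitive equilibrium: 48 − 0.225q = 4.2 + 0.45q → q* = 64.8889, p* = 33.4.
Marginal revenue: MR = 48 − 0.45q. Set MR = MC: 48 − 0.45q = 4.2 + 0.45q → q_m = 48.6667.
Price p_m = 48 − 0.225·48.6667 = 37.05; MC(q_m) = 4.2 + 0.45·48.6667 = 26.1.
Competitive q* = 64.8889, so Δq = 16.2222; wedge = 37.05 − 26.1 = 10.95.
The triangle = ½ × 16.2222 × 10.95 = $88.82 thousand.

$88.82 thousand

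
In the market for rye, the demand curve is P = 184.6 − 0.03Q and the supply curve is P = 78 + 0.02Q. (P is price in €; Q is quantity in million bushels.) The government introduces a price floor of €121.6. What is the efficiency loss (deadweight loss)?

€25.60 million

Competitive equilibrium: 184.6 − 0.03Q = 78 + 0.02Q → Q* = 2132, P* = 120.64.
At the floor P = 121.6, quantity demanded = (184.6 − 121.6)/0.03 = 2100.
Sellers' marginal cost at Q' = 2100: 78 + 0.02·2100 = 120.
ΔQ = 2132 − 2100 = 32; wedge = 121.6 − 120 = 1.6.
Deadweight loss = ½ × 32 × 1.6 = €25.60 million.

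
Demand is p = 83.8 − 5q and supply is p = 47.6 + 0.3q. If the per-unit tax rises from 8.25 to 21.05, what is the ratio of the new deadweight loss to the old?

Competitive equilibrium: 83.8 − 5q = 47.6 + 0.3q → q* = 6.8302, p* = 49.6491.
For a per-unit tax t: Δq = t/5.3, so DWL = ½·t·(t/5.3) = t²/10.6.
At t = 8.25: DWL = 6.421. At t = 21.05: DWL = 41.802.
Ratio = (21.05/8.25)² = 6.510.

6.510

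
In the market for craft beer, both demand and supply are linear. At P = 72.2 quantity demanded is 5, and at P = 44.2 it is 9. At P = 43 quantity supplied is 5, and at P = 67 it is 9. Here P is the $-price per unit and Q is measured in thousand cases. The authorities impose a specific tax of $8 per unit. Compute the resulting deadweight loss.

$2.46 thousand

Demand slope = (44.2 − 72.2)/(9 − 5) = −7, so P = 107.2 − 7Q.
Supply slope = (67 − 43)/(9 − 5) = 6, so P = 13 + 6Q.
Competitive equilibrium: 107.2 − 7Q = 13 + 6Q → Q* = 7.2462, P* = 56.4769.
With the tax, the buyer price exceeds the seller price by 8: (107.2 − 7Q) − (13 + 6Q) = 8 → Q' = 6.6308.
ΔQ = 7.2462 − 6.6308 = 0.6154; the wedge equals the tax, 8.
DWL = ½ × 0.6154 × 8 = $2.46 thousand.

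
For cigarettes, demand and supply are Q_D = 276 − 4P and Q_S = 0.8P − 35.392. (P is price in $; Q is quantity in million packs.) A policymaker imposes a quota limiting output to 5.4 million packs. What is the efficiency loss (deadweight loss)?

$92.52 million

In inverse form: demand P = 69 − 0.25Q, supply P = 44.24 + 1.25Q.
Competitive equilibrium: 69 − 0.25Q = 44.24 + 1.25Q → Q* = 16.5067, P* = 64.8733.
At Q = 5.4: demand price = 69 − 0.25·5.4 = 67.65; supply price = 44.24 + 1.25·5.4 = 50.99.
ΔQ = 16.5067 − 5.4 = 11.1067; wedge = 67.65 − 50.99 = 16.66.
The triangle = ½ × 11.1067 × 16.66 = $92.52 million.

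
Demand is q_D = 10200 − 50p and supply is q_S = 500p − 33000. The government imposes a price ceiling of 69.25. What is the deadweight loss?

In inverse form: demand p = 204 − 0.02q, supply p = 66 + 0.002q.
Competitive equilibrium: 204 − 0.02q = 66 + 0.002q → q* = 6272.7273, p* = 78.5455.
At the ceiling p = 69.25, quantity supplied = (69.25 − 66)/0.002 = 1625.
Willingness to pay at q' = 1625: 204 − 0.02·1625 = 171.5.
Δq = 6272.7273 − 1625 = 4647.7273; wedge = 171.5 − 69.25 = 102.25.
Welfare loss = ½ × 4647.7273 × 102.25 = 237615.06.

237615.06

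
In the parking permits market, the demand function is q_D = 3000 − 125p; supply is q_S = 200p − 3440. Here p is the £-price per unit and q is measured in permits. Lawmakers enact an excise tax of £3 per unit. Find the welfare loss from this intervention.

£346.15

In inverse form: demand p = 24 − 0.008q, supply p = 17.2 + 0.005q.
Competitive equilibrium: 24 − 0.008q = 17.2 + 0.005q → q* = 523.0769, p* = 19.8154.
With the tax, the buyer price exceeds the seller price by 3: (24 − 0.008q) − (17.2 + 0.005q) = 3 → q' = 292.3077.
Δq = 523.0769 − 292.3077 = 230.7692; the wedge equals the tax, 3.
Welfare loss = ½ × 230.7692 × 3 = £346.15.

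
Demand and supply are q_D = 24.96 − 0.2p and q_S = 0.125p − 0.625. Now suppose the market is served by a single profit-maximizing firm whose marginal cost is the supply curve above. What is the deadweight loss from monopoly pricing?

In inverse form: demand p = 124.8 − 5q, supply p = 5 + 8q.
Competitive equilibrium: 124.8 − 5q = 5 + 8q → q* = 9.2154, p* = 78.7231.
Marginal revenue: MR = 124.8 − 10q. Set MR = MC: 124.8 − 10q = 5 + 8q → q_m = 6.6556.
Price p_m = 124.8 − 5·6.6556 = 91.522; MC(q_m) = 5 + 8·6.6556 = 58.2448.
Competitive q* = 9.2154, so Δq = 2.5598; wedge = 91.522 − 58.2448 = 33.2772.
Deadweight loss = ½ × 2.5598 × 33.2772 = 42.59.

42.59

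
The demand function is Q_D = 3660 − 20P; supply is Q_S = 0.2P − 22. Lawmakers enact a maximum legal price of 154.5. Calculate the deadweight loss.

In inverse form: demand P = 183 − 0.05Q, supply P = 110 + 5Q.
Competitive equilibrium: 183 − 0.05Q = 110 + 5Q → Q* = 14.4554, P* = 182.2772.
At the ceiling P = 154.5, quantity supplied = (154.5 − 110)/5 = 8.9.
Willingness to pay at Q' = 8.9: 183 − 0.05·8.9 = 182.555.
ΔQ = 14.4554 − 8.9 = 5.5554; wedge = 182.555 − 154.5 = 28.055.
Deadweight loss = ½ × 5.5554 × 28.055 = 77.93.

77.93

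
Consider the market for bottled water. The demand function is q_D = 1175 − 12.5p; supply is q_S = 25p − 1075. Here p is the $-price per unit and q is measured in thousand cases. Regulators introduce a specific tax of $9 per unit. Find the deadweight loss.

$337.50 thousand

In inverse form: demand p = 94 − 0.08q, supply p = 43 + 0.04q.
Competitive equilibrium: 94 − 0.08q = 43 + 0.04q → q* = 425, p* = 60.
With the tax, the buyer price exceeds the seller price by 9: (94 − 0.08q) − (43 + 0.04q) = 9 → q' = 350.
Δq = 425 − 350 = 75; the wedge equals the tax, 9.
The triangle = ½ × 75 × 9 = $337.50 thousand.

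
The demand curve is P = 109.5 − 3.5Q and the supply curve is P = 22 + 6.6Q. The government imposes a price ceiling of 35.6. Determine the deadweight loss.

220.16

Competitive equilibrium: 109.5 − 3.5Q = 22 + 6.6Q → Q* = 8.6634, P* = 79.1782.
At the ceiling P = 35.6, quantity supplied = (35.6 − 22)/6.6 = 2.0606.
Willingness to pay at Q' = 2.0606: 109.5 − 3.5·2.0606 = 102.2879.
ΔQ = 8.6634 − 2.0606 = 6.6028; wedge = 102.2879 − 35.6 = 66.6879.
Deadweight loss = ½ × 6.6028 × 66.6879 = 220.16.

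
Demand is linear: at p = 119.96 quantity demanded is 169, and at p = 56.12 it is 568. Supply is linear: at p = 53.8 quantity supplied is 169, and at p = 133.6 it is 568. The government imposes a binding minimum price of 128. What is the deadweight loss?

9858.42

Demand slope = (56.12 − 119.96)/(568 − 169) = −0.16, so p = 147 − 0.16q.
Supply slope = (133.6 − 53.8)/(568 − 169) = 0.2, so p = 20 + 0.2q.
Competitive equilibrium: 147 − 0.16q = 20 + 0.2q → q* = 352.7778, p* = 90.5556.
At the floor p = 128, quantity demanded = (147 − 128)/0.16 = 118.75.
Sellers' marginal cost at q' = 118.75: 20 + 0.2·118.75 = 43.75.
Δq = 352.7778 − 118.75 = 234.0278; wedge = 128 − 43.75 = 84.25.
DWL = ½ × 234.0278 × 84.25 = 9858.42.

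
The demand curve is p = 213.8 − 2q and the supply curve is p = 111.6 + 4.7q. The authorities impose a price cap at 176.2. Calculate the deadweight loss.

Competitive equilibrium: 213.8 − 2q = 111.6 + 4.7q → q* = 15.2537, p* = 183.2925.
At the ceiling p = 176.2, quantity supplied = (176.2 − 111.6)/4.7 = 13.7447.
Willingness to pay at q' = 13.7447: 213.8 − 2·13.7447 = 186.3106.
Δq = 15.2537 − 13.7447 = 1.509; wedge = 186.3106 − 176.2 = 10.1106.
Deadweight loss = ½ × 1.509 × 10.1106 = 7.63.

7.63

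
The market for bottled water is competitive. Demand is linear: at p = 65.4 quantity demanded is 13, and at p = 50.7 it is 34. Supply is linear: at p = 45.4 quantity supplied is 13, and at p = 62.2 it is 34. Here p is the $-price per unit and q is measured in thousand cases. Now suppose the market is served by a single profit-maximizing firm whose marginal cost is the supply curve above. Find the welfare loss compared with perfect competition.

Demand slope = (50.7 − 65.4)/(34 − 13) = −0.7, so p = 74.5 − 0.7q.
Supply slope = (62.2 − 45.4)/(34 − 13) = 0.8, so p = 35 + 0.8q.
Competitive equilibrium: 74.5 − 0.7q = 35 + 0.8q → q* = 26.3333, p* = 56.0667.
Marginal revenue: MR = 74.5 − 1.4q. Set MR = MC: 74.5 − 1.4q = 35 + 0.8q → q_m = 17.9545.
Price p_m = 74.5 − 0.7·17.9545 = 61.9319; MC(q_m) = 35 + 0.8·17.9545 = 49.3636.
Competitive q* = 26.3333, so Δq = 8.3788; wedge = 61.9319 − 49.3636 = 12.5683.
The triangle = ½ × 8.3788 × 12.5683 = $52.65 thousand.

$52.65 thousand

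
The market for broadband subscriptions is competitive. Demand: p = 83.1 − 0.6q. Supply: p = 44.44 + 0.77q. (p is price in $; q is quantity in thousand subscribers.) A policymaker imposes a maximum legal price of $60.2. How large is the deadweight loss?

Competitive equilibrium: 83.1 − 0.6q = 44.44 + 0.77q → q* = 28.219, p* = 66.1686.
At the ceiling p = 60.2, quantity supplied = (60.2 − 44.44)/0.77 = 20.4675.
Willingness to pay at q' = 20.4675: 83.1 − 0.6·20.4675 = 70.8195.
Δq = 28.219 − 20.4675 = 7.7515; wedge = 70.8195 − 60.2 = 10.6195.
The triangle = ½ × 7.7515 × 10.6195 = $41.16 thousand.

$41.16 thousand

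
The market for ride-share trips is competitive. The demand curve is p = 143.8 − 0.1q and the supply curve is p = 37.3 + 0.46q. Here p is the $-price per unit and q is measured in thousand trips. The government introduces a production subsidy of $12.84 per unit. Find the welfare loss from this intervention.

Competitive equilibrium: 143.8 − 0.1q = 37.3 + 0.46q → q* = 190.1786, p* = 124.7821.
The subsidy lowers effective supply by 12.84: p = 24.46 + 0.46q.
New quantity: 143.8 − 0.1q = 24.46 + 0.46q → q' = 213.1071.
Overproduction Δq = 213.1071 − 190.1786 = 22.9285; wedge = subsidy = 12.84.
The triangle = ½ × 22.9285 × 12.84 = $147.20 thousand.

$147.20 thousand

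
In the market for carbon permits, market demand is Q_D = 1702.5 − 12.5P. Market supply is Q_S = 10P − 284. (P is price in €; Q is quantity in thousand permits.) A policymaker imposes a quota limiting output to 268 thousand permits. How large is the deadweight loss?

In inverse form: demand P = 136.2 − 0.08Q, supply P = 28.4 + 0.1Q.
Competitive equilibrium: 136.2 − 0.08Q = 28.4 + 0.1Q → Q* = 598.8889, P* = 88.2889.
At Q = 268: demand price = 136.2 − 0.08·268 = 114.76; supply price = 28.4 + 0.1·268 = 55.2.
ΔQ = 598.8889 − 268 = 330.8889; wedge = 114.76 − 55.2 = 59.56.
The triangle = ½ × 330.8889 × 59.56 = €9853.87 thousand.

€9853.87 thousand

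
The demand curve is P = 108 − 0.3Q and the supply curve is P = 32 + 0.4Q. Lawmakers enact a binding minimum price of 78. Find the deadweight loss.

25.71

Competitive equilibrium: 108 − 0.3Q = 32 + 0.4Q → Q* = 108.5714, P* = 75.4286.
At the floor P = 78, quantity demanded = (108 − 78)/0.3 = 100.
Sellers' marginal cost at Q' = 100: 32 + 0.4·100 = 72.
ΔQ = 108.5714 − 100 = 8.5714; wedge = 78 − 72 = 6.
Welfare loss = ½ × 8.5714 × 6 = 25.71.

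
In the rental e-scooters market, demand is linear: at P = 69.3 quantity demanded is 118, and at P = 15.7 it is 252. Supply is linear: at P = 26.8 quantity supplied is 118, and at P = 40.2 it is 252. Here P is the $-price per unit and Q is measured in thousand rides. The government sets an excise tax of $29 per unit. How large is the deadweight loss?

$841 thousand

Demand slope = (15.7 − 69.3)/(252 − 118) = −0.4, so P = 116.5 − 0.4Q.
Supply slope = (40.2 − 26.8)/(252 − 118) = 0.1, so P = 15 + 0.1Q.
Competitive equilibrium: 116.5 − 0.4Q = 15 + 0.1Q → Q* = 203, P* = 35.3.
With the tax, the buyer price exceeds the seller price by 29: (116.5 − 0.4Q) − (15 + 0.1Q) = 29 → Q' = 145.
ΔQ = 203 − 145 = 58; the wedge equals the tax, 29.
The triangle = ½ × 58 × 29 = $841 thousand.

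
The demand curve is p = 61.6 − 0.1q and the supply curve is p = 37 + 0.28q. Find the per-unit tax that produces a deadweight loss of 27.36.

4.56

Competitive equilibrium: 61.6 − 0.1q = 37 + 0.28q → q* = 64.7368, p* = 55.1263.
A tax t gives Δq = t/0.38 and wedge t, so DWL = t²/0.76.
t²/0.76 = 27.36 → t² = 20.7936 → t = 4.56.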